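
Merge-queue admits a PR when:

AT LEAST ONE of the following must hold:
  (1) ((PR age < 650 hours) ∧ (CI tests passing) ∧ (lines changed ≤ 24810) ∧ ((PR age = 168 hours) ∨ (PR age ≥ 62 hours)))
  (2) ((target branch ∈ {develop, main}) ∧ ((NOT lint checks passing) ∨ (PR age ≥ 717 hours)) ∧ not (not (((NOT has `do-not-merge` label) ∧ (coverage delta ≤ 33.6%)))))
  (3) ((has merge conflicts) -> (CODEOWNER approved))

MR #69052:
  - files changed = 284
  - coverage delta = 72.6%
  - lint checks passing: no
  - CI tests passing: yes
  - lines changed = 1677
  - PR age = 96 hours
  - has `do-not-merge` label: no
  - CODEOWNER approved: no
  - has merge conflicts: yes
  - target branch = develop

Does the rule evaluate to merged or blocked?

Merged

Atomic conditions:
  PR age < 650 hours: 96 < 650 is true
  CI tests passing: yes → true
  lines changed ≤ 24810: 1677 ≤ 24810 is true
  PR age = 168 hours: 96 == 168 is false
  PR age ≥ 62 hours: 96 ≥ 62 is true
  target branch ∈ {develop, main}: develop is in the set → true
  NOT lint checks passing: no → true
  PR age ≥ 717 hours: 96 ≥ 717 is false
  NOT has `do-not-merge` label: no → true
  coverage delta ≤ 33.6%: 72.6 ≤ 33.6 is false
  has merge conflicts: yes → true
  CODEOWNER approved: no → false
Combine:
[1.4] false OR true = true
[1] true AND true AND true AND true = true
[2.2] true OR false = true
[2.3.1.1] true AND false = false
[2.3.1] NOT false = true
[2.3] NOT true = false
[2] true AND true AND false = false
[3] true → false = false
[root] true OR false OR false = true
Overall: true → merged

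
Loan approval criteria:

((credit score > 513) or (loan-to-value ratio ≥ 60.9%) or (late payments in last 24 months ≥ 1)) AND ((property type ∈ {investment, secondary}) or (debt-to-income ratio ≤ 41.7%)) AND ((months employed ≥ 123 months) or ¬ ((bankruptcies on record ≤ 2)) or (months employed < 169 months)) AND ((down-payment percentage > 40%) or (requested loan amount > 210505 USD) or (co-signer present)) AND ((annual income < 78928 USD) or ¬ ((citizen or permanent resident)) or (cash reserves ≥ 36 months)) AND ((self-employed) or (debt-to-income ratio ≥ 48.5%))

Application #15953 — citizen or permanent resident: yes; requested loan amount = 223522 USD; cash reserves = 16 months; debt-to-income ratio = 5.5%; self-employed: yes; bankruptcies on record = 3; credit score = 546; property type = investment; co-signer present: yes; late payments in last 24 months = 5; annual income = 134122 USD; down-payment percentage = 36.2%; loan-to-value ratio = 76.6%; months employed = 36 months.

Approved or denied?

Atomic conditions:
  credit score > 513: 546 > 513 is true
  loan-to-value ratio ≥ 60.9%: 76.6 ≥ 60.9 is true
  late payments in last 24 months ≥ 1: 5 ≥ 1 is true
  property type ∈ {investment, secondary}: investment is in the set → true
  debt-to-income ratio ≤ 41.7%: 5.5 ≤ 41.7 is true
  months employed ≥ 123 months: 36 ≥ 123 is false
  bankruptcies on record ≤ 2: 3 ≤ 2 is false
  months employed < 169 months: 36 < 169 is true
  down-payment percentage > 40%: 36.2 > 40 is false
  requested loan amount > 210505 USD: 223522 > 210505 is true
  co-signer present: yes → true
  annual income < 78928 USD: 134122 < 78928 is false
  citizen or permanent resident: yes → true
  cash reserves ≥ 36 months: 16 ≥ 36 is false
  self-employed: yes → true
  debt-to-income ratio ≥ 48.5%: 5.5 ≥ 48.5 is false
Combine:
[1] true OR true OR true = true
[2] true OR true = true
[3.2] NOT false = true
[3] false OR true OR true = true
[4] false OR true OR true = true
[5.2] NOT true = false
[5] false OR false OR false = false
[6] true OR false = true
[root] true AND true AND true AND true AND false AND true = false
Overall: false → denied

Denied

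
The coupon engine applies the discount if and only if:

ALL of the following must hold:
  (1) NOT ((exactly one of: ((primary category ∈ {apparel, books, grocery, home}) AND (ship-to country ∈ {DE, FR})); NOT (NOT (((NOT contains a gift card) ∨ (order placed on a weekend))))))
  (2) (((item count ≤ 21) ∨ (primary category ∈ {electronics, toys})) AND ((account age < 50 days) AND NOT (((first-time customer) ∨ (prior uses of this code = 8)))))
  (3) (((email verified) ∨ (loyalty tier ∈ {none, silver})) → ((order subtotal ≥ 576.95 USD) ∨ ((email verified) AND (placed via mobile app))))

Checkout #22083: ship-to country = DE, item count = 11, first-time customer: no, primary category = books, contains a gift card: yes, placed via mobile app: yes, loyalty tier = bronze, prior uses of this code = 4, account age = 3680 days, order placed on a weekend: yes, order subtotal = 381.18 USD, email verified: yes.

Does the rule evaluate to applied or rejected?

Rejected

Atomic conditions:
  primary category ∈ {apparel, books, grocery, home}: books is in the set → true
  ship-to country ∈ {DE, FR}: DE is in the set → true
  NOT contains a gift card: yes → false
  order placed on a weekend: yes → true
  item count ≤ 21: 11 ≤ 21 is true
  primary category ∈ {electronics, toys}: books is not in the set → false
  account age < 50 days: 3680 < 50 is false
  first-time customer: no → false
  prior uses of this code = 8: 4 == 8 is false
  email verified: yes → true
  loyalty tier ∈ {none, silver}: bronze is not in the set → false
  order subtotal ≥ 576.95 USD: 381.18 ≥ 576.95 is false
  placed via mobile app: yes → true
Combine:
[1.1.1] true AND true = true
[1.1.2.1.1] false OR true = true
[1.1.2.1] NOT true = false
[1.1.2] NOT false = true
[1.1] exactly-one(true, true) = false
[1] NOT false = true
[2.1] true OR false = true
[2.2.2.1] false OR false = false
[2.2.2] NOT false = true
[2.2] false AND true = false
[2] true AND false = false
[3.1] true OR false = true
[3.2.2] true AND true = true
[3.2] false OR true = true
[3] true → true = true
[root] true AND false AND true = false
Overall: false → rejected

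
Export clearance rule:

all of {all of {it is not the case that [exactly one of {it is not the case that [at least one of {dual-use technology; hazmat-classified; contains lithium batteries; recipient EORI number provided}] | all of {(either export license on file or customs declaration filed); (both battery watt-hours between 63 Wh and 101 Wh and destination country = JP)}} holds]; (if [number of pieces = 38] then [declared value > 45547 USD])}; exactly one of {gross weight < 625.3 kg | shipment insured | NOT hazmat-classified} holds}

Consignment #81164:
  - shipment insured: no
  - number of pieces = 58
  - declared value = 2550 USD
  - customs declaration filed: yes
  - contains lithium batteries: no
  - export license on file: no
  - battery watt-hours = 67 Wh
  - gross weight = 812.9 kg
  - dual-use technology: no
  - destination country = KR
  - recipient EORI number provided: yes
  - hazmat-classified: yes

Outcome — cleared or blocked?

Atomic conditions:
  dual-use technology: no → false
  hazmat-classified: yes → true
  contains lithium batteries: no → false
  recipient EORI number provided: yes → true
  export license on file: no → false
  customs declaration filed: yes → true
  battery watt-hours between 63 Wh and 101 Wh: 67 in [63, 101] is true
  destination country = JP: KR == JP is false
  number of pieces = 38: 58 == 38 is false
  declared value > 45547 USD: 2550 > 45547 is false
  gross weight < 625.3 kg: 812.9 < 625.3 is false
  shipment insured: no → false
  NOT hazmat-classified: yes → false
Combine:
[1.1.1.1.1] false OR true OR false OR true = true
[1.1.1.1] NOT true = false
[1.1.1.2.1] false OR true = true
[1.1.1.2.2] true AND false = false
[1.1.1.2] true AND false = false
[1.1.1] exactly-one(false, false) = false
[1.1] NOT false = true
[1.2] false → false (antecedent false ⇒ implication holds) = true
[1] true AND true = true
[2] exactly-one(false, false, false) = false
[root] true AND false = false
Overall: false → blocked

Blocked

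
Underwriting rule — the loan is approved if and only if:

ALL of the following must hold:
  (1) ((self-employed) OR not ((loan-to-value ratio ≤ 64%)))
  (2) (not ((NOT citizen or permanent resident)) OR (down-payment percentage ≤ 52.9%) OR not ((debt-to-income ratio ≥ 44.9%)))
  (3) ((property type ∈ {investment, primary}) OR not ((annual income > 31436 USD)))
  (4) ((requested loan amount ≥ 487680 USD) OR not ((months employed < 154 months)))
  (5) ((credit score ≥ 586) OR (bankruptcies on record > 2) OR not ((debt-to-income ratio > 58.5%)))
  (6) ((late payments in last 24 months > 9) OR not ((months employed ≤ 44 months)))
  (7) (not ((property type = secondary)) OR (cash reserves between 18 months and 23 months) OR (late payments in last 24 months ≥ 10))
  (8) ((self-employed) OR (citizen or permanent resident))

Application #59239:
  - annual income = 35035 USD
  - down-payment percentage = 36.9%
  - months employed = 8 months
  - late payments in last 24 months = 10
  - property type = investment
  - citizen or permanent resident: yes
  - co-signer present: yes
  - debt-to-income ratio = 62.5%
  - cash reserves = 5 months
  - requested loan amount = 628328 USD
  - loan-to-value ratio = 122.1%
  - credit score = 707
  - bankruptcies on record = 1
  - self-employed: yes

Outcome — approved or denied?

Approved

Atomic conditions:
  self-employed: yes → true
  loan-to-value ratio ≤ 64%: 122.1 ≤ 64 is false
  NOT citizen or permanent resident: yes → false
  down-payment percentage ≤ 52.9%: 36.9 ≤ 52.9 is true
  debt-to-income ratio ≥ 44.9%: 62.5 ≥ 44.9 is true
  property type ∈ {investment, primary}: investment is in the set → true
  annual income > 31436 USD: 35035 > 31436 is true
  requested loan amount ≥ 487680 USD: 628328 ≥ 487680 is true
  months employed < 154 months: 8 < 154 is true
  credit score ≥ 586: 707 ≥ 586 is true
  bankruptcies on record > 2: 1 > 2 is false
  debt-to-income ratio > 58.5%: 62.5 > 58.5 is true
  late payments in last 24 months > 9: 10 > 9 is true
  months employed ≤ 44 months: 8 ≤ 44 is true
  property type = secondary: investment == secondary is false
  cash reserves between 18 months and 23 months: 5 in [18, 23] is false
  late payments in last 24 months ≥ 10: 10 ≥ 10 is true
  citizen or permanent resident: yes → true
Combine:
[1.2] NOT false = true
[1] true OR true = true
[2.1] NOT false = true
[2.3] NOT true = false
[2] true OR true OR false = true
[3.2] NOT true = false
[3] true OR false = true
[4.2] NOT true = false
[4] true OR false = true
[5.3] NOT true = false
[5] true OR false OR false = true
[6.2] NOT true = false
[6] true OR false = true
[7.1] NOT false = true
[7] true OR false OR true = true
[8] true OR true = true
[root] true AND true AND true AND true AND true AND true AND true AND true = true
Overall: true → approved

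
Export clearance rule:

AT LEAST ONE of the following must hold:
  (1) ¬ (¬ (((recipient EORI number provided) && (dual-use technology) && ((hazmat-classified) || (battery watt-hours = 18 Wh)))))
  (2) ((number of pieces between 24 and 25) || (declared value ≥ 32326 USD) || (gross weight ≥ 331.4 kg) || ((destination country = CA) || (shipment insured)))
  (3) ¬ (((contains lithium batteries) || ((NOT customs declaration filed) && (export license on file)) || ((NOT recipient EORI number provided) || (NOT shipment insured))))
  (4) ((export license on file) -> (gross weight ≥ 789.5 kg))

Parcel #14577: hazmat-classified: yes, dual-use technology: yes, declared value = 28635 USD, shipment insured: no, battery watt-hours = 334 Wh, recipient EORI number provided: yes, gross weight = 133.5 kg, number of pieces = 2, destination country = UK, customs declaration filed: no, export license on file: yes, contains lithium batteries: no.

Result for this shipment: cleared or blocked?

Atomic conditions:
  recipient EORI number provided: yes → true
  dual-use technology: yes → true
  hazmat-classified: yes → true
  battery watt-hours = 18 Wh: 334 == 18 is false
  number of pieces between 24 and 25: 2 in [24, 25] is false
  declared value ≥ 32326 USD: 28635 ≥ 32326 is false
  gross weight ≥ 331.4 kg: 133.5 ≥ 331.4 is false
  destination country = CA: UK == CA is false
  shipment insured: no → false
  contains lithium batteries: no → false
  NOT customs declaration filed: no → true
  export license on file: yes → true
  NOT recipient EORI number provided: yes → false
  NOT shipment insured: no → true
  gross weight ≥ 789.5 kg: 133.5 ≥ 789.5 is false
Combine:
[1.1.1.3] true OR false = true
[1.1.1] true AND true AND true = true
[1.1] NOT true = false
[1] NOT false = true
[2.4] false OR false = false
[2] false OR false OR false OR false = false
[3.1.2] true AND true = true
[3.1.3] false OR true = true
[3.1] false OR true OR true = true
[3] NOT true = false
[4] true → false = false
[root] true OR false OR false OR false = true
Overall: true → cleared

Cleared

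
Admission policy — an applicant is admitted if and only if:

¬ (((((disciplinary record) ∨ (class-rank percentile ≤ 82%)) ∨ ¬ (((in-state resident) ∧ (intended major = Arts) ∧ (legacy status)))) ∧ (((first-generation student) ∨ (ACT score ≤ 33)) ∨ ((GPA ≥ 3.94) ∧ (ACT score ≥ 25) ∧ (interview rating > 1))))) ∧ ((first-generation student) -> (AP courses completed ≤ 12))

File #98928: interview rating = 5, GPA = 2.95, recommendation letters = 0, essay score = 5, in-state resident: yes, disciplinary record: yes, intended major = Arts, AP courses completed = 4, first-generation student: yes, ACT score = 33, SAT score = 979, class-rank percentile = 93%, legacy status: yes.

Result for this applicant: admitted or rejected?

Rejected

Atomic conditions:
  disciplinary record: yes → true
  class-rank percentile ≤ 82%: 93 ≤ 82 is false
  in-state resident: yes → true
  intended major = Arts: Arts == Arts is true
  legacy status: yes → true
  first-generation student: yes → true
  ACT score ≤ 33: 33 ≤ 33 is true
  GPA ≥ 3.94: 2.95 ≥ 3.94 is false
  ACT score ≥ 25: 33 ≥ 25 is true
  interview rating > 1: 5 > 1 is true
  AP courses completed ≤ 12: 4 ≤ 12 is true
Combine:
[1.1.1.1] true OR false = true
[1.1.1.2.1] true AND true AND true = true
[1.1.1.2] NOT true = false
[1.1.1] true OR false = true
[1.1.2.1] true OR true = true
[1.1.2.2] false AND true AND true = false
[1.1.2] true OR false = true
[1.1] true AND true = true
[1] NOT true = false
[2] true → true = true
[root] false AND true = false
Overall: false → rejected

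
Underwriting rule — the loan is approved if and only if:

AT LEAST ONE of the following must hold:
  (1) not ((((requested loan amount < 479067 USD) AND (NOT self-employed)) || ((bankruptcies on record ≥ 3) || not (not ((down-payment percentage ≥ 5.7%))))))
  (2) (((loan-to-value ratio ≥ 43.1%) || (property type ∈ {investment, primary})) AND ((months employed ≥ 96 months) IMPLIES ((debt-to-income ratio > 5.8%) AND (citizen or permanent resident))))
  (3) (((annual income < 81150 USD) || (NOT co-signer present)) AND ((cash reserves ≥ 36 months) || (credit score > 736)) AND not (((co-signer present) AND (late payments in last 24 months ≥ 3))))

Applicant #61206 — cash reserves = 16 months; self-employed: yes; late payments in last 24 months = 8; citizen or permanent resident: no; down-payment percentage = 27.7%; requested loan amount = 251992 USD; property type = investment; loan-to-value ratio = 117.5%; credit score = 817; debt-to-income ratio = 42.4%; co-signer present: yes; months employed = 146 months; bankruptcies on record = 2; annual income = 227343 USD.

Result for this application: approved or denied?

Atomic conditions:
  requested loan amount < 479067 USD: 251992 < 479067 is true
  NOT self-employed: yes → false
  bankruptcies on record ≥ 3: 2 ≥ 3 is false
  down-payment percentage ≥ 5.7%: 27.7 ≥ 5.7 is true
  loan-to-value ratio ≥ 43.1%: 117.5 ≥ 43.1 is true
  property type ∈ {investment, primary}: investment is in the set → true
  months employed ≥ 96 months: 146 ≥ 96 is true
  debt-to-income ratio > 5.8%: 42.4 > 5.8 is true
  citizen or permanent resident: no → false
  annual income < 81150 USD: 227343 < 81150 is false
  NOT co-signer present: yes → false
  cash reserves ≥ 36 months: 16 ≥ 36 is false
  credit score > 736: 817 > 736 is true
  co-signer present: yes → true
  late payments in last 24 months ≥ 3: 8 ≥ 3 is true
Combine:
[1.1.1] true AND false = false
[1.1.2.2.1] NOT true = false
[1.1.2.2] NOT false = true
[1.1.2] false OR true = true
[1.1] false OR true = true
[1] NOT true = false
[2.1] true OR true = true
[2.2.2] true AND false = false
[2.2] true → false = false
[2] true AND false = false
[3.1] false OR false = false
[3.2] false OR true = true
[3.3.1] true AND true = true
[3.3] NOT true = false
[3] false AND true AND false = false
[root] false OR false OR false = false
Overall: false → denied

Denied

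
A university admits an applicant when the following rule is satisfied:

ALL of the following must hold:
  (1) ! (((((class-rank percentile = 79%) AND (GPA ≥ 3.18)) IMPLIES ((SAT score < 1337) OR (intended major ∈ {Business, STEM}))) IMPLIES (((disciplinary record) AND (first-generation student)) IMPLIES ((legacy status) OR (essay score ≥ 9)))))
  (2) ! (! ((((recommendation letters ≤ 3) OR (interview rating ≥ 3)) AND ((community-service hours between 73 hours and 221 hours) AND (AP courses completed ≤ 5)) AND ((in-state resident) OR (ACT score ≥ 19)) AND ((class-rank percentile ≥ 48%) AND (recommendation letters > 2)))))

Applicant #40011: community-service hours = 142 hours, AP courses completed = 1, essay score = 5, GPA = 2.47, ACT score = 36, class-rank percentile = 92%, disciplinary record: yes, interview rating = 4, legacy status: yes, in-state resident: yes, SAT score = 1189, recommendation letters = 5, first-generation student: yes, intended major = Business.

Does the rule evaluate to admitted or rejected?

Rejected

Atomic conditions:
  class-rank percentile = 79%: 92 == 79 is false
  GPA ≥ 3.18: 2.47 ≥ 3.18 is false
  SAT score < 1337: 1189 < 1337 is true
  intended major ∈ {Business, STEM}: Business is in the set → true
  disciplinary record: yes → true
  first-generation student: yes → true
  legacy status: yes → true
  essay score ≥ 9: 5 ≥ 9 is false
  recommendation letters ≤ 3: 5 ≤ 3 is false
  interview rating ≥ 3: 4 ≥ 3 is true
  community-service hours between 73 hours and 221 hours: 142 in [73, 221] is true
  AP courses completed ≤ 5: 1 ≤ 5 is true
  in-state resident: yes → true
  ACT score ≥ 19: 36 ≥ 19 is true
  class-rank percentile ≥ 48%: 92 ≥ 48 is true
  recommendation letters > 2: 5 > 2 is true
Combine:
[1.1.1.1] false AND false = false
[1.1.1.2] true OR true = true
[1.1.1] false → true (antecedent false ⇒ implication holds) = true
[1.1.2.1] true AND true = true
[1.1.2.2] true OR false = true
[1.1.2] true → true = true
[1.1] true → true = true
[1] NOT true = false
[2.1.1.1] false OR true = true
[2.1.1.2] true AND true = true
[2.1.1.3] true OR true = true
[2.1.1.4] true AND true = true
[2.1.1] true AND true AND true AND true = true
[2.1] NOT true = false
[2] NOT false = true
[root] false AND true = false
Overall: false → rejected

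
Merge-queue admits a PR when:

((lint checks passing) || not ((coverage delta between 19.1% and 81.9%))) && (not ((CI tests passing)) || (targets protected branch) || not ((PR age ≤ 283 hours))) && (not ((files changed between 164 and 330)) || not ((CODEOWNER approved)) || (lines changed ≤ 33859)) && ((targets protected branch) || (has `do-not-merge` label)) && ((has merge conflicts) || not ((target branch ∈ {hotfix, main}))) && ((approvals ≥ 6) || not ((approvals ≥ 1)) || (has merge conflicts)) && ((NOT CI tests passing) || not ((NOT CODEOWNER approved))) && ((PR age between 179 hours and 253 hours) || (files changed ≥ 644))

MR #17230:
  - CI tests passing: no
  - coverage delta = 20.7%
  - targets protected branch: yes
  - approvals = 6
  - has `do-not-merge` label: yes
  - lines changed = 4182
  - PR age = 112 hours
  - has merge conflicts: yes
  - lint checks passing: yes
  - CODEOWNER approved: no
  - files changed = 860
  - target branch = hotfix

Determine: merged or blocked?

Merged

Atomic conditions:
  lint checks passing: yes → true
  coverage delta between 19.1% and 81.9%: 20.7 in [19.1, 81.9] is true
  CI tests passing: no → false
  targets protected branch: yes → true
  PR age ≤ 283 hours: 112 ≤ 283 is true
  files changed between 164 and 330: 860 in [164, 330] is false
  CODEOWNER approved: no → false
  lines changed ≤ 33859: 4182 ≤ 33859 is true
  has `do-not-merge` label: yes → true
  has merge conflicts: yes → true
  target branch ∈ {hotfix, main}: hotfix is in the set → true
  approvals ≥ 6: 6 ≥ 6 is true
  approvals ≥ 1: 6 ≥ 1 is true
  NOT CI tests passing: no → true
  NOT CODEOWNER approved: no → true
  PR age between 179 hours and 253 hours: 112 in [179, 253] is false
  files changed ≥ 644: 860 ≥ 644 is true
Combine:
[1.2] NOT true = false
[1] true OR false = true
[2.1] NOT false = true
[2.3] NOT true = false
[2] true OR true OR false = true
[3.1] NOT false = true
[3.2] NOT false = true
[3] true OR true OR true = true
[4] true OR true = true
[5.2] NOT true = false
[5] true OR false = true
[6.2] NOT true = false
[6] true OR false OR true = true
[7.2] NOT true = false
[7] true OR false = true
[8] false OR true = true
[root] true AND true AND true AND true AND true AND true AND true AND true = true
Overall: true → merged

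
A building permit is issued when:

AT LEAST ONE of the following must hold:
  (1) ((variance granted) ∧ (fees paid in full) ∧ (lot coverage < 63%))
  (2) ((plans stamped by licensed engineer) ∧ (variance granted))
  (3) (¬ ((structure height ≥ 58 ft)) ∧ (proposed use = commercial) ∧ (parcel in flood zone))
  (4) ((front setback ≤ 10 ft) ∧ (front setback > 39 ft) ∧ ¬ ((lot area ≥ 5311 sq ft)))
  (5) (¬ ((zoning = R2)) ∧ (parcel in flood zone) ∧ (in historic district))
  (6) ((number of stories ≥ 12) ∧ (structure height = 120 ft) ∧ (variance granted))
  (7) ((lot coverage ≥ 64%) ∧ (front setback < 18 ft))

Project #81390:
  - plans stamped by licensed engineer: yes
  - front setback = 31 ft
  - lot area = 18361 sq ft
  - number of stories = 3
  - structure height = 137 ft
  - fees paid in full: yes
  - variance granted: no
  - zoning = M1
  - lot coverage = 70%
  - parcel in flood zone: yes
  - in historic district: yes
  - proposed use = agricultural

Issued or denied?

Issued

Atomic conditions:
  variance granted: no → false
  fees paid in full: yes → true
  lot coverage < 63%: 70 < 63 is false
  plans stamped by licensed engineer: yes → true
  structure height ≥ 58 ft: 137 ≥ 58 is true
  proposed use = commercial: agricultural == commercial is false
  parcel in flood zone: yes → true
  front setback ≤ 10 ft: 31 ≤ 10 is false
  front setback > 39 ft: 31 > 39 is false
  lot area ≥ 5311 sq ft: 18361 ≥ 5311 is true
  zoning = R2: M1 == R2 is false
  in historic district: yes → true
  number of stories ≥ 12: 3 ≥ 12 is false
  structure height = 120 ft: 137 == 120 is false
  lot coverage ≥ 64%: 70 ≥ 64 is true
  front setback < 18 ft: 31 < 18 is false
Combine:
[1] false AND true AND false = false
[2] true AND false = false
[3.1] NOT true = false
[3] false AND false AND true = false
[4.3] NOT true = false
[4] false AND false AND false = false
[5.1] NOT false = true
[5] true AND true AND true = true
[6] false AND false AND false = false
[7] true AND false = false
[root] false OR false OR false OR false OR true OR false OR false = true
Overall: true → issued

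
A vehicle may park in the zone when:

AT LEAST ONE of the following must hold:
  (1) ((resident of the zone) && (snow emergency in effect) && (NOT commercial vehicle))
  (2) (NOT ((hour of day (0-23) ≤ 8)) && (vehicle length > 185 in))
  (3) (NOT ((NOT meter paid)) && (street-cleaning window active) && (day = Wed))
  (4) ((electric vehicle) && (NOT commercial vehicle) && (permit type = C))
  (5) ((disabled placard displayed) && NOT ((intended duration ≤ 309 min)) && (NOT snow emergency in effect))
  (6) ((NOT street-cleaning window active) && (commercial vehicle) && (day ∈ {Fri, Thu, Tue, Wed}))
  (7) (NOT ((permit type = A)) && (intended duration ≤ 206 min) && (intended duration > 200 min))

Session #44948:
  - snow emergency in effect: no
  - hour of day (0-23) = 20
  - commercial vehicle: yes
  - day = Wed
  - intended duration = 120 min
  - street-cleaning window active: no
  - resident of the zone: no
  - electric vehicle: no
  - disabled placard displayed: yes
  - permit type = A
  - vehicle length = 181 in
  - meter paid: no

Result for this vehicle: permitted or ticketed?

Permitted

Atomic conditions:
  resident of the zone: no → false
  snow emergency in effect: no → false
  NOT commercial vehicle: yes → false
  hour of day (0-23) ≤ 8: 20 ≤ 8 is false
  vehicle length > 185 in: 181 > 185 is false
  NOT meter paid: no → true
  street-cleaning window active: no → false
  day = Wed: Wed == Wed is true
  electric vehicle: no → false
  permit type = C: A == C is false
  disabled placard displayed: yes → true
  intended duration ≤ 309 min: 120 ≤ 309 is true
  NOT snow emergency in effect: no → true
  NOT street-cleaning window active: no → true
  commercial vehicle: yes → true
  day ∈ {Fri, Thu, Tue, Wed}: Wed is in the set → true
  permit type = A: A == A is true
  intended duration ≤ 206 min: 120 ≤ 206 is true
  intended duration > 200 min: 120 > 200 is false
Combine:
[1] false AND false AND false = false
[2.1] NOT false = true
[2] true AND false = false
[3.1] NOT true = false
[3] false AND false AND true = false
[4] false AND false AND false = false
[5.2] NOT true = false
[5] true AND false AND true = false
[6] true AND true AND true = true
[7.1] NOT true = false
[7] false AND true AND false = false
[root] false OR false OR false OR false OR false OR true OR false = true
Overall: true → permitted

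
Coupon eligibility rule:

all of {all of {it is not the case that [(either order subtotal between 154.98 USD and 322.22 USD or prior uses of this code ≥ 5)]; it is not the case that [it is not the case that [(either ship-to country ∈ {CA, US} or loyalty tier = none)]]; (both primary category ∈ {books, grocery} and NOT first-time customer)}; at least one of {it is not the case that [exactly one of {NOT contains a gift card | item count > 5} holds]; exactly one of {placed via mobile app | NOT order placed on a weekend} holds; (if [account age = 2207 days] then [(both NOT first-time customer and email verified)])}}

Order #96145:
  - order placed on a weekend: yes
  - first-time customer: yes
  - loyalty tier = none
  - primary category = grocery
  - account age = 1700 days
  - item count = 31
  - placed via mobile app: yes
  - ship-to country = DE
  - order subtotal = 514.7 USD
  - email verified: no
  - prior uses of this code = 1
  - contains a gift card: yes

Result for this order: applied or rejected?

Rejected

Atomic conditions:
  order subtotal between 154.98 USD and 322.22 USD: 514.7 in [154.98, 322.22] is false
  prior uses of this code ≥ 5: 1 ≥ 5 is false
  ship-to country ∈ {CA, US}: DE is not in the set → false
  loyalty tier = none: none == none is true
  primary category ∈ {books, grocery}: grocery is in the set → true
  NOT first-time customer: yes → false
  NOT contains a gift card: yes → false
  item count > 5: 31 > 5 is true
  placed via mobile app: yes → true
  NOT order placed on a weekend: yes → false
  account age = 2207 days: 1700 == 2207 is false
  email verified: no → false
Combine:
[1.1.1] false OR false = false
[1.1] NOT false = true
[1.2.1.1] false OR true = true
[1.2.1] NOT true = false
[1.2] NOT false = true
[1.3] true AND false = false
[1] true AND true AND false = false
[2.1.1] exactly-one(false, true) = true
[2.1] NOT true = false
[2.2] exactly-one(true, false) = true
[2.3.2] false AND false = false
[2.3] false → false (antecedent false ⇒ implication holds) = true
[2] false OR true OR true = true
[root] false AND true = false
Overall: false → rejected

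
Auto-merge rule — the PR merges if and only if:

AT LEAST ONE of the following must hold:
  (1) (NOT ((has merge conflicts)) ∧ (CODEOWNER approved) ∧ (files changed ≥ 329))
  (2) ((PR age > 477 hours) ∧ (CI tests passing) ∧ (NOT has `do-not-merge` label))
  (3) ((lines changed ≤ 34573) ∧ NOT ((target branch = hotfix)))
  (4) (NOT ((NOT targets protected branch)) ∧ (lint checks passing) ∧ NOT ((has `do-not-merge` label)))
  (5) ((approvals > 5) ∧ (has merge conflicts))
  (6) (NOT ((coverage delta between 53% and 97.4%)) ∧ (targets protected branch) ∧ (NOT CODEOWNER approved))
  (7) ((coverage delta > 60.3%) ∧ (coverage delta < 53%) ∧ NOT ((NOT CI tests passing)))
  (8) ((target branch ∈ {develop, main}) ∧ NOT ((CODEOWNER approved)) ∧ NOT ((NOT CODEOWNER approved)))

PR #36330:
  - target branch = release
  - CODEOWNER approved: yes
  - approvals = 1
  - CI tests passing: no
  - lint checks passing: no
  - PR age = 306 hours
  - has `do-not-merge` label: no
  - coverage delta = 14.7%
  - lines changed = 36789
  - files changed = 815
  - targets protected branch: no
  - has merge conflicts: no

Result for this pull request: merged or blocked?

Merged

Atomic conditions:
  has merge conflicts: no → false
  CODEOWNER approved: yes → true
  files changed ≥ 329: 815 ≥ 329 is true
  PR age > 477 hours: 306 > 477 is false
  CI tests passing: no → false
  NOT has `do-not-merge` label: no → true
  lines changed ≤ 34573: 36789 ≤ 34573 is false
  target branch = hotfix: release == hotfix is false
  NOT targets protected branch: no → true
  lint checks passing: no → false
  has `do-not-merge` label: no → false
  approvals > 5: 1 > 5 is false
  coverage delta between 53% and 97.4%: 14.7 in [53, 97.4] is false
  targets protected branch: no → false
  NOT CODEOWNER approved: yes → false
  coverage delta > 60.3%: 14.7 > 60.3 is false
  coverage delta < 53%: 14.7 < 53 is true
  NOT CI tests passing: no → true
  target branch ∈ {develop, main}: release is not in the set → false
Combine:
[1.1] NOT false = true
[1] true AND true AND true = true
[2] false AND false AND true = false
[3.2] NOT false = true
[3] false AND true = false
[4.1] NOT true = false
[4.3] NOT false = true
[4] false AND false AND true = false
[5] false AND false = false
[6.1] NOT false = true
[6] true AND false AND false = false
[7.3] NOT true = false
[7] false AND true AND false = false
[8.2] NOT true = false
[8.3] NOT false = true
[8] false AND false AND true = false
[root] true OR false OR false OR false OR false OR false OR false OR false = true
Overall: true → merged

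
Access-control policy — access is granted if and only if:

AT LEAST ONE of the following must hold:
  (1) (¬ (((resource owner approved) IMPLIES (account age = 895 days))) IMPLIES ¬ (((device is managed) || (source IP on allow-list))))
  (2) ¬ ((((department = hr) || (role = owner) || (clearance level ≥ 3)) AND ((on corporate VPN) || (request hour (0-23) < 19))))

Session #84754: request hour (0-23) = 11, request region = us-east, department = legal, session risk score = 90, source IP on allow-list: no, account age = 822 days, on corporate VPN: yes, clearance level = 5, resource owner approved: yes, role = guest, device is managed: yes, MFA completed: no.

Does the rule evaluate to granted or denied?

Denied

Atomic conditions:
  resource owner approved: yes → true
  account age = 895 days: 822 == 895 is false
  device is managed: yes → true
  source IP on allow-list: no → false
  department = hr: legal == hr is false
  role = owner: guest == owner is false
  clearance level ≥ 3: 5 ≥ 3 is true
  on corporate VPN: yes → true
  request hour (0-23) < 19: 11 < 19 is true
Combine:
[1.1.1] true → false = false
[1.1] NOT false = true
[1.2.1] true OR false = true
[1.2] NOT true = false
[1] true → false = false
[2.1.1] false OR false OR true = true
[2.1.2] true OR true = true
[2.1] true AND true = true
[2] NOT true = false
[root] false OR false = false
Overall: false → denied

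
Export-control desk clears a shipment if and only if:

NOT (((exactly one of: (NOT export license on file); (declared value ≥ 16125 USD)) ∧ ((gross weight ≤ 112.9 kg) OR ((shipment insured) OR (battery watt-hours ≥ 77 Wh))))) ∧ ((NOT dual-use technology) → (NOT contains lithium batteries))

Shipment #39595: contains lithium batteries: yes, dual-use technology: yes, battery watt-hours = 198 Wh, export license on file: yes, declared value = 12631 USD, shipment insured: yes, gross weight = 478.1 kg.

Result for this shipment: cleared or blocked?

Atomic conditions:
  NOT export license on file: yes → false
  declared value ≥ 16125 USD: 12631 ≥ 16125 is false
  gross weight ≤ 112.9 kg: 478.1 ≤ 112.9 is false
  shipment insured: yes → true
  battery watt-hours ≥ 77 Wh: 198 ≥ 77 is true
  NOT dual-use technology: yes → false
  NOT contains lithium batteries: yes → false
Combine:
[1.1.1] exactly-one(false, false) = false
[1.1.2.2] true OR true = true
[1.1.2] false OR true = true
[1.1] false AND true = false
[1] NOT false = true
[2] false → false (antecedent false ⇒ implication holds) = true
[root] true AND true = true
Overall: true → cleared

Cleared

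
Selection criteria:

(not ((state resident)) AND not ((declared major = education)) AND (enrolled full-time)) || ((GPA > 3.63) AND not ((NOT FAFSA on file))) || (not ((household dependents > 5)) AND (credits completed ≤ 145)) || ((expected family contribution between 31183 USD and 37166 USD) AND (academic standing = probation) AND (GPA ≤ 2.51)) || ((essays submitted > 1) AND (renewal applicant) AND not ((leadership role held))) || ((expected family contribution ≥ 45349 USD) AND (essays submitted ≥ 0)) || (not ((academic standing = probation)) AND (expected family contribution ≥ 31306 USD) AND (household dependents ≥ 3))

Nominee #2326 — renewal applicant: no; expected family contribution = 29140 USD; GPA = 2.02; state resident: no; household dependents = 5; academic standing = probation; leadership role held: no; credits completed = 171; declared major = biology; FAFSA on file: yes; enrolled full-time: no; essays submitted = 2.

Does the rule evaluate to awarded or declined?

Declined

Atomic conditions:
  state resident: no → false
  declared major = education: biology == education is false
  enrolled full-time: no → false
  GPA > 3.63: 2.02 > 3.63 is false
  NOT FAFSA on file: yes → false
  household dependents > 5: 5 > 5 is false
  credits completed ≤ 145: 171 ≤ 145 is false
  expected family contribution between 31183 USD and 37166 USD: 29140 in [31183, 37166] is false
  academic standing = probation: probation == probation is true
  GPA ≤ 2.51: 2.02 ≤ 2.51 is true
  essays submitted > 1: 2 > 1 is true
  renewal applicant: no → false
  leadership role held: no → false
  expected family contribution ≥ 45349 USD: 29140 ≥ 45349 is false
  essays submitted ≥ 0: 2 ≥ 0 is true
  expected family contribution ≥ 31306 USD: 29140 ≥ 31306 is false
  household dependents ≥ 3: 5 ≥ 3 is true
Combine:
[1.1] NOT false = true
[1.2] NOT false = true
[1] true AND true AND false = false
[2.2] NOT false = true
[2] false AND true = false
[3.1] NOT false = true
[3] true AND false = false
[4] false AND true AND true = false
[5.3] NOT false = true
[5] true AND false AND true = false
[6] false AND true = false
[7.1] NOT true = false
[7] false AND false AND true = false
[root] false OR false OR false OR false OR false OR false OR false = false
Overall: false → declined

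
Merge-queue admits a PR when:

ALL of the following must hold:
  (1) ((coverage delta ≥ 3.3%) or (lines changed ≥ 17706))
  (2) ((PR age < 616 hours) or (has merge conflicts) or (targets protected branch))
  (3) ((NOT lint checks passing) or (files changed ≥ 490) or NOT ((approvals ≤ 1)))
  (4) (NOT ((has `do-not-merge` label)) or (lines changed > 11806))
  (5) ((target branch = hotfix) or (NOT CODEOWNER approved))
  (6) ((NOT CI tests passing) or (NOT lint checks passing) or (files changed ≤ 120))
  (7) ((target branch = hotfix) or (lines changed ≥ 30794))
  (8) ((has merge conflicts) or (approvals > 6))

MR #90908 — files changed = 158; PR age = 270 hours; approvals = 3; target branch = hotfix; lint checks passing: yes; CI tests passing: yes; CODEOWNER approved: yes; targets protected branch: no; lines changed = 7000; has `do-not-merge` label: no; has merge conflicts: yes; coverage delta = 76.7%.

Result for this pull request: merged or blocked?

Atomic conditions:
  coverage delta ≥ 3.3%: 76.7 ≥ 3.3 is true
  lines changed ≥ 17706: 7000 ≥ 17706 is false
  PR age < 616 hours: 270 < 616 is true
  has merge conflicts: yes → true
  targets protected branch: no → false
  NOT lint checks passing: yes → false
  files changed ≥ 490: 158 ≥ 490 is false
  approvals ≤ 1: 3 ≤ 1 is false
  has `do-not-merge` label: no → false
  lines changed > 11806: 7000 > 11806 is false
  target branch = hotfix: hotfix == hotfix is true
  NOT CODEOWNER approved: yes → false
  NOT CI tests passing: yes → false
  files changed ≤ 120: 158 ≤ 120 is false
  lines changed ≥ 30794: 7000 ≥ 30794 is false
  approvals > 6: 3 > 6 is false
Combine:
[1] true OR false = true
[2] true OR true OR false = true
[3.3] NOT false = true
[3] false OR false OR true = true
[4.1] NOT false = true
[4] true OR false = true
[5] true OR false = true
[6] false OR false OR false = false
[7] true OR false = true
[8] true OR false = true
[root] true AND true AND true AND true AND true AND false AND true AND true = false
Overall: false → blocked

Blocked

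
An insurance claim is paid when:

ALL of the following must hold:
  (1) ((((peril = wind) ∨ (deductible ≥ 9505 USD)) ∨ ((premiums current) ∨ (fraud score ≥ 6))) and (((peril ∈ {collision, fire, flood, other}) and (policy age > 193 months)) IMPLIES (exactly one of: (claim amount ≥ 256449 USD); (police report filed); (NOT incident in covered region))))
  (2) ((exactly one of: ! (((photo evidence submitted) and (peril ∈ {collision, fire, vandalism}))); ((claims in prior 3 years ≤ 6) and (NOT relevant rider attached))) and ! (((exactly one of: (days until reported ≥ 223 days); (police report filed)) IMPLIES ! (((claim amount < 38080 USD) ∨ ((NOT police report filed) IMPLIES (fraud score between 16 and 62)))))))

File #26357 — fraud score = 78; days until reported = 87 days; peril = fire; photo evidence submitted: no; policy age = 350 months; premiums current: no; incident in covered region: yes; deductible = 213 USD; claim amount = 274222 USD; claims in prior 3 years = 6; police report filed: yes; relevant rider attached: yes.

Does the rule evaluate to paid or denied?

Denied

Atomic conditions:
  peril = wind: fire == wind is false
  deductible ≥ 9505 USD: 213 ≥ 9505 is false
  premiums current: no → false
  fraud score ≥ 6: 78 ≥ 6 is true
  peril ∈ {collision, fire, flood, other}: fire is in the set → true
  policy age > 193 months: 350 > 193 is true
  claim amount ≥ 256449 USD: 274222 ≥ 256449 is true
  police report filed: yes → true
  NOT incident in covered region: yes → false
  photo evidence submitted: no → false
  peril ∈ {collision, fire, vandalism}: fire is in the set → true
  claims in prior 3 years ≤ 6: 6 ≤ 6 is true
  NOT relevant rider attached: yes → false
  days until reported ≥ 223 days: 87 ≥ 223 is false
  claim amount < 38080 USD: 274222 < 38080 is false
  NOT police report filed: yes → false
  fraud score between 16 and 62: 78 in [16, 62] is false
Combine:
[1.1.1] false OR false = false
[1.1.2] false OR true = true
[1.1] false OR true = true
[1.2.1] true AND true = true
[1.2.2] exactly-one(true, true, false) = false
[1.2] true → false = false
[1] true AND false = false
[2.1.1.1] false AND true = false
[2.1.1] NOT false = true
[2.1.2] true AND false = false
[2.1] exactly-one(true, false) = true
[2.2.1.1] exactly-one(false, true) = true
[2.2.1.2.1.2] false → false (antecedent false ⇒ implication holds) = true
[2.2.1.2.1] false OR true = true
[2.2.1.2] NOT true = false
[2.2.1] true → false = false
[2.2] NOT false = true
[2] true AND true = true
[root] false AND true = false
Overall: false → denied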